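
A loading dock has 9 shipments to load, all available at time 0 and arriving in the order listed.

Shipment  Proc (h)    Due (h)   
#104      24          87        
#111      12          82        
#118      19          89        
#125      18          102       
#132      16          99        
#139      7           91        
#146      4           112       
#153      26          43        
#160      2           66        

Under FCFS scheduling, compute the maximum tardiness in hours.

FIFO (arrival order): #104 #111 #118 #125 #132 #139 #146 #153 #160.
#104: 0→24, due 87, tardiness 0
#111: 24→36, due 82, tardiness 0
#118: 36→55, due 89, tardiness 0
#125: 55→73, due 102, tardiness 0
#132: 73→89, due 99, tardiness 0
#139: 89→96, due 91, tardiness 5
#146: 96→100, due 112, tardiness 0
#153: 100→126, due 43, tardiness 83
#160: 126→128, due 66, tardiness 62
Maximum = 83.

83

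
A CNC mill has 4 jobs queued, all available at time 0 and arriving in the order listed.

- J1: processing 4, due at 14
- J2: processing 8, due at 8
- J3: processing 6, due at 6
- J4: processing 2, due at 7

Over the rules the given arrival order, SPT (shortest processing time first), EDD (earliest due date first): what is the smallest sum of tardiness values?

FIFO (arrival order): J1 J2 J3 J4.
J1: 0→4, due 14, tardiness 0
J2: 4→12, due 8, tardiness 4
J3: 12→18, due 6, tardiness 12
J4: 18→20, due 7, tardiness 13
Sum = 0+4+12+13 = 29.
SPT (increasing processing time): J4 J1 J3 J2.
J4: 0→2, due 7, tardiness 0
J1: 2→6, due 14, tardiness 0
J3: 6→12, due 6, tardiness 6
J2: 12→20, due 8, tardiness 12
Sum = 0+0+6+12 = 18.
EDD (increasing due date): J3 J4 J2 J1.
J3: 0→6, due 6, tardiness 0
J4: 6→8, due 7, tardiness 1
J2: 8→16, due 8, tardiness 8
J1: 16→20, due 14, tardiness 6
Sum = 0+1+8+6 = 15.
FIFO 29, SPT 18, EDD 15 → minimum 15.

15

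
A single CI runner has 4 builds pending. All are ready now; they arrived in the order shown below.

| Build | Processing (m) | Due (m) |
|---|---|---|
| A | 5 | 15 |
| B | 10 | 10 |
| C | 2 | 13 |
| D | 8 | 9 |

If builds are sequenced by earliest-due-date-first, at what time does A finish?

EDD (increasing due date): D B C A.
D: 0→8
B: 8→18
C: 18→20
A: 20→25

25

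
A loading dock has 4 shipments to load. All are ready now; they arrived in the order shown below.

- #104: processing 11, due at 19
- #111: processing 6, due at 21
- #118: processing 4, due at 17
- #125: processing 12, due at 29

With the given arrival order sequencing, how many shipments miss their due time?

2

FIFO (arrival order): #104 #111 #118 #125.
#104: 0→11, due 19, tardiness 0
#111: 11→17, due 21, tardiness 0
#118: 17→21, due 17, tardiness 4
#125: 21→33, due 29, tardiness 4
Late shipments: 2.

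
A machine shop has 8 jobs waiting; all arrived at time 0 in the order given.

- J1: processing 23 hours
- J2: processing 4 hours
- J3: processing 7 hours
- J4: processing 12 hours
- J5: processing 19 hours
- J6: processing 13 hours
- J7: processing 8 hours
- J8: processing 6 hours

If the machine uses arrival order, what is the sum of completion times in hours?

451

FIFO (arrival order): J1 J2 J3 J4 J5 J6 J7 J8.
J1: 0→23
J2: 23→27
J3: 27→34
J4: 34→46
J5: 46→65
J6: 65→78
J7: 78→86
J8: 86→92
Sum = 23+27+34+46+65+78+86+92 = 451.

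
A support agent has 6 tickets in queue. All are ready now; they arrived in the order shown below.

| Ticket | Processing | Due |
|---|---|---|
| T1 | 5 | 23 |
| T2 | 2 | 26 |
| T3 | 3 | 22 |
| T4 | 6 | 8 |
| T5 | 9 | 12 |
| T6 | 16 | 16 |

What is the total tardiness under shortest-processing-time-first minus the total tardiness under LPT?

-35

SPT (increasing processing time): T2 T3 T1 T4 T5 T6.
T2: 0→2, due 26, tardiness 0
T3: 2→5, due 22, tardiness 0
T1: 5→10, due 23, tardiness 0
T4: 10→16, due 8, tardiness 8
T5: 16→25, due 12, tardiness 13
T6: 25→41, due 16, tardiness 25
Sum = 0+0+0+8+13+25 = 46.
LPT (decreasing processing time): T6 T5 T4 T1 T3 T2.
T6: 0→16, due 16, tardiness 0
T5: 16→25, due 12, tardiness 13
T4: 25→31, due 8, tardiness 23
T1: 31→36, due 23, tardiness 13
T3: 36→39, due 22, tardiness 17
T2: 39→41, due 26, tardiness 15
Sum = 0+13+23+13+17+15 = 81.
Difference = 46 − 81 = -35.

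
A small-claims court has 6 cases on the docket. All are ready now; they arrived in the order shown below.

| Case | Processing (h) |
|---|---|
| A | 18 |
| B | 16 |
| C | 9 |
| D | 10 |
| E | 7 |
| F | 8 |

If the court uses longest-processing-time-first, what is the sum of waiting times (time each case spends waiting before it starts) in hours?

210

LPT (decreasing processing time): A B D C F E.
A: waits 0, runs 0→18
B: waits 18, runs 18→34
D: waits 34, runs 34→44
C: waits 44, runs 44→53
F: waits 53, runs 53→61
E: waits 61, runs 61→68
Sum = 0+18+34+44+53+61 = 210.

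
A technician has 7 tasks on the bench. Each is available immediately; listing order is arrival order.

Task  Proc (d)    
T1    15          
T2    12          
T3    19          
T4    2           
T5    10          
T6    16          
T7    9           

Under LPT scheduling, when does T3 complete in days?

19

LPT (decreasing processing time): T3 T6 T1 T2 T5 T7 T4.
T3: 0→19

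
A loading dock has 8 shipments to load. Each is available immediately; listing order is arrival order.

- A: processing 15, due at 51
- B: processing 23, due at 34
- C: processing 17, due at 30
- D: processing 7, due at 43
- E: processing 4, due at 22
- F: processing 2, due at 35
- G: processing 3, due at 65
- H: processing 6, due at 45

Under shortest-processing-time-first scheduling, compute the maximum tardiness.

SPT (increasing processing time): F G E H D A C B.
F: 0→2, due 35, tardiness 0
G: 2→5, due 65, tardiness 0
E: 5→9, due 22, tardiness 0
H: 9→15, due 45, tardiness 0
D: 15→22, due 43, tardiness 0
A: 22→37, due 51, tardiness 0
C: 37→54, due 30, tardiness 24
B: 54→77, due 34, tardiness 43
Maximum = 43.

43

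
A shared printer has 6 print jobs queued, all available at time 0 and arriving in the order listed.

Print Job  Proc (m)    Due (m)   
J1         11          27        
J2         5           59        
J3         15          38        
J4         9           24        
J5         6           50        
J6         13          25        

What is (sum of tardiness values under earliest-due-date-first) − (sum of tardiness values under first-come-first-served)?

EDD (increasing due date): J4 J6 J1 J3 J5 J2.
J4: 0→9, due 24, tardiness 0
J6: 9→22, due 25, tardiness 0
J1: 22→33, due 27, tardiness 6
J3: 33→48, due 38, tardiness 10
J5: 48→54, due 50, tardiness 4
J2: 54→59, due 59, tardiness 0
Sum = 0+0+6+10+4+0 = 20.
FIFO (arrival order): J1 J2 J3 J4 J5 J6.
J1: 0→11, due 27, tardiness 0
J2: 11→16, due 59, tardiness 0
J3: 16→31, due 38, tardiness 0
J4: 31→40, due 24, tardiness 16
J5: 40→46, due 50, tardiness 0
J6: 46→59, due 25, tardiness 34
Sum = 0+0+0+16+0+34 = 50.
Difference = 20 − 50 = -30.

-30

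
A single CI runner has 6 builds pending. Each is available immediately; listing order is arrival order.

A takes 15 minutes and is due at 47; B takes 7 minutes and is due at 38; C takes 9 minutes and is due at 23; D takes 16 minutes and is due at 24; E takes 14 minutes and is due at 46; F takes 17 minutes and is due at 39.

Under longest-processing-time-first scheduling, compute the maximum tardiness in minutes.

48

LPT (decreasing processing time): F D A E C B.
F: 0→17, due 39, tardiness 0
D: 17→33, due 24, tardiness 9
A: 33→48, due 47, tardiness 1
E: 48→62, due 46, tardiness 16
C: 62→71, due 23, tardiness 48
B: 71→78, due 38, tardiness 40
Maximum = 48.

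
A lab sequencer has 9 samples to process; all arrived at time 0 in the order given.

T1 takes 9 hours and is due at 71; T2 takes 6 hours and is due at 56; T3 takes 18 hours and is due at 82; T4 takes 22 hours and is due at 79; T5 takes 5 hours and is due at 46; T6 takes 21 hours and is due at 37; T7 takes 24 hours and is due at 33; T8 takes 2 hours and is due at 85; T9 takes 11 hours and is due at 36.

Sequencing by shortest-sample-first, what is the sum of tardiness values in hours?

135

SPT (increasing processing time): T8 T5 T2 T1 T9 T3 T6 T4 T7.
T8: 0→2, due 85, tardiness 0
T5: 2→7, due 46, tardiness 0
T2: 7→13, due 56, tardiness 0
T1: 13→22, due 71, tardiness 0
T9: 22→33, due 36, tardiness 0
T3: 33→51, due 82, tardiness 0
T6: 51→72, due 37, tardiness 35
T4: 72→94, due 79, tardiness 15
T7: 94→118, due 33, tardiness 85
Sum = 0+0+0+0+0+0+35+15+85 = 135.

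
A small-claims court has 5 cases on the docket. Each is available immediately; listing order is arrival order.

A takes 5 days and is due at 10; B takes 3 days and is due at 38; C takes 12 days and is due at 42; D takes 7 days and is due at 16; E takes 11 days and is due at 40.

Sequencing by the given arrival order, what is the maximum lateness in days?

FIFO (arrival order): A B C D E.
A: 0→5, due 10, lateness -5
B: 5→8, due 38, lateness -30
C: 8→20, due 42, lateness -22
D: 20→27, due 16, lateness 11
E: 27→38, due 40, lateness -2
Maximum = 11.

11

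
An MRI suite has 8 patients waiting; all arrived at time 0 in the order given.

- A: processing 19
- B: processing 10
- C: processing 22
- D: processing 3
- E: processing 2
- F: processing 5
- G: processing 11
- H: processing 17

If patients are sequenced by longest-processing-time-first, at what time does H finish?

LPT (decreasing processing time): C A H G B F D E.
C: 0→22
A: 22→41
H: 41→58

58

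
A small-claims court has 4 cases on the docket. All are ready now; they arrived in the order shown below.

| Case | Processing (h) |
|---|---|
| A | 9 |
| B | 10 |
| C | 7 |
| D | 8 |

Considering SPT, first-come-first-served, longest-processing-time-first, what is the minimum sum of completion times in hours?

80

SPT (increasing processing time): C D A B.
C: 0→7
D: 7→15
A: 15→24
B: 24→34
Sum = 7+15+24+34 = 80.
FIFO (arrival order): A B C D.
A: 0→9
B: 9→19
C: 19→26
D: 26→34
Sum = 9+19+26+34 = 88.
LPT (decreasing processing time): B A D C.
B: 0→10
A: 10→19
D: 19→27
C: 27→34
Sum = 10+19+27+34 = 90.
SPT 80, FIFO 88, LPT 90 → minimum 80.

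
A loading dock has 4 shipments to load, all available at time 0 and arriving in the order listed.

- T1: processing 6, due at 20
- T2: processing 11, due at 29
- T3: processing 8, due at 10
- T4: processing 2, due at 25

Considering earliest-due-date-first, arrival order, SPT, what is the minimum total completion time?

EDD (increasing due date): T3 T1 T4 T2.
T3: 0→8
T1: 8→14
T4: 14→16
T2: 16→27
Sum = 8+14+16+27 = 65.
FIFO (arrival order): T1 T2 T3 T4.
T1: 0→6
T2: 6→17
T3: 17→25
T4: 25→27
Sum = 6+17+25+27 = 75.
SPT (increasing processing time): T4 T1 T3 T2.
T4: 0→2
T1: 2→8
T3: 8→16
T2: 16→27
Sum = 2+8+16+27 = 53.
EDD 65, FIFO 75, SPT 53 → minimum 53.

53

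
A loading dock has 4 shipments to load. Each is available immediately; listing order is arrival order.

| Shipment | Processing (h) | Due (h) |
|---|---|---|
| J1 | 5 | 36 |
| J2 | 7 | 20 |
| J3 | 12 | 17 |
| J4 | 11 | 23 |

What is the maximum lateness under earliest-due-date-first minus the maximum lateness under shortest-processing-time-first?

EDD (increasing due date): J3 J2 J4 J1.
J3: 0→12, due 17, lateness -5
J2: 12→19, due 20, lateness -1
J4: 19→30, due 23, lateness 7
J1: 30→35, due 36, lateness -1
Maximum = 7.
SPT (increasing processing time): J1 J2 J4 J3.
J1: 0→5, due 36, lateness -31
J2: 5→12, due 20, lateness -8
J4: 12→23, due 23, lateness 0
J3: 23→35, due 17, lateness 18
Maximum = 18.
Difference = 7 − 18 = -11.

-11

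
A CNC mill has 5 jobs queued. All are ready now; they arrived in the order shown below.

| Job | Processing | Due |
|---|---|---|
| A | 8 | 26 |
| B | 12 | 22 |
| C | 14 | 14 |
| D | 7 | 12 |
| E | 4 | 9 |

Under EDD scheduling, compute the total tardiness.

45

EDD (increasing due date): E D C B A.
E: 0→4, due 9, tardiness 0
D: 4→11, due 12, tardiness 0
C: 11→25, due 14, tardiness 11
B: 25→37, due 22, tardiness 15
A: 37→45, due 26, tardiness 19
Sum = 0+0+11+15+19 = 45.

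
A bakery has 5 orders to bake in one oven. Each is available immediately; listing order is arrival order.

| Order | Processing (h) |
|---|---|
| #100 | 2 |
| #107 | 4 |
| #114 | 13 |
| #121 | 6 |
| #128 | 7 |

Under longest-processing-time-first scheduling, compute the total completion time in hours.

121

LPT (decreasing processing time): #114 #128 #121 #107 #100.
#114: 0→13
#128: 13→20
#121: 20→26
#107: 26→30
#100: 30→32
Sum = 13+20+26+30+32 = 121.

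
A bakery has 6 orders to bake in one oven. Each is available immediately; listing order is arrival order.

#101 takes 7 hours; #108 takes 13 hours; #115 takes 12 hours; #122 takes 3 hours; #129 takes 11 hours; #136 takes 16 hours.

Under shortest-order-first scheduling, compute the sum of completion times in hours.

SPT (increasing processing time): #122 #101 #129 #115 #108 #136.
#122: 0→3
#101: 3→10
#129: 10→21
#115: 21→33
#108: 33→46
#136: 46→62
Sum = 3+10+21+33+46+62 = 175.

175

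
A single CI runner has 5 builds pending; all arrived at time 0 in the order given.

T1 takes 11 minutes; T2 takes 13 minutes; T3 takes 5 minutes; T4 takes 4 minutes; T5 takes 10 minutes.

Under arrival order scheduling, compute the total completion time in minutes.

140

FIFO (arrival order): T1 T2 T3 T4 T5.
T1: 0→11
T2: 11→24
T3: 24→29
T4: 29→33
T5: 33→43
Sum = 11+24+29+33+43 = 140.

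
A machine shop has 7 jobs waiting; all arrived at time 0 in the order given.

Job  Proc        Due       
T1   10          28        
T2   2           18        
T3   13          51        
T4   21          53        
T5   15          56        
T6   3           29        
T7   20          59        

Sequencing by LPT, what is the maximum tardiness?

LPT (decreasing processing time): T4 T7 T5 T3 T1 T6 T2.
T4: 0→21, due 53, tardiness 0
T7: 21→41, due 59, tardiness 0
T5: 41→56, due 56, tardiness 0
T3: 56→69, due 51, tardiness 18
T1: 69→79, due 28, tardiness 51
T6: 79→82, due 29, tardiness 53
T2: 82→84, due 18, tardiness 66
Maximum = 66.

66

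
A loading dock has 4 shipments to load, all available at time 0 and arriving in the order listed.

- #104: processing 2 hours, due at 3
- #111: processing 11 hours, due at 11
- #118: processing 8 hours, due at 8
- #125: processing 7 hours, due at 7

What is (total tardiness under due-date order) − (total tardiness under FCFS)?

EDD (increasing due date): #104 #125 #118 #111.
#104: 0→2, due 3, tardiness 0
#125: 2→9, due 7, tardiness 2
#118: 9→17, due 8, tardiness 9
#111: 17→28, due 11, tardiness 17
Sum = 0+2+9+17 = 28.
FIFO (arrival order): #104 #111 #118 #125.
#104: 0→2, due 3, tardiness 0
#111: 2→13, due 11, tardiness 2
#118: 13→21, due 8, tardiness 13
#125: 21→28, due 7, tardiness 21
Sum = 0+2+13+21 = 36.
Difference = 28 − 36 = -8.

-8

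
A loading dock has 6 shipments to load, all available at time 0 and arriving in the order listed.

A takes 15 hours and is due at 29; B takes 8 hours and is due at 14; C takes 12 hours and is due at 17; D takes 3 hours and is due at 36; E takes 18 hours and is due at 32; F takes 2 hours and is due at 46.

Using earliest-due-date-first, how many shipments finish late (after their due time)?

EDD (increasing due date): B C A E D F.
B: 0→8, due 14, tardiness 0
C: 8→20, due 17, tardiness 3
A: 20→35, due 29, tardiness 6
E: 35→53, due 32, tardiness 21
D: 53→56, due 36, tardiness 20
F: 56→58, due 46, tardiness 12
Late shipments: 5.

5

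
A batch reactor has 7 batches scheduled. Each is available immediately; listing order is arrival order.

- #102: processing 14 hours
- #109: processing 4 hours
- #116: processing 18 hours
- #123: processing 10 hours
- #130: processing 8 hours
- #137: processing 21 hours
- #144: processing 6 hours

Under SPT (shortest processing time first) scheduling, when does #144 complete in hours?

10

SPT (increasing processing time): #109 #144 #130 #123 #102 #116 #137.
#109: 0→4
#144: 4→10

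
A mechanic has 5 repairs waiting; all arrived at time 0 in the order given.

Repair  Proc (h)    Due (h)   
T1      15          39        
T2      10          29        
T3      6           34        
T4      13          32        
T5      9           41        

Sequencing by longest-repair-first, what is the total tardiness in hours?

34

LPT (decreasing processing time): T1 T4 T2 T5 T3.
T1: 0→15, due 39, tardiness 0
T4: 15→28, due 32, tardiness 0
T2: 28→38, due 29, tardiness 9
T5: 38→47, due 41, tardiness 6
T3: 47→53, due 34, tardiness 19
Sum = 0+0+9+6+19 = 34.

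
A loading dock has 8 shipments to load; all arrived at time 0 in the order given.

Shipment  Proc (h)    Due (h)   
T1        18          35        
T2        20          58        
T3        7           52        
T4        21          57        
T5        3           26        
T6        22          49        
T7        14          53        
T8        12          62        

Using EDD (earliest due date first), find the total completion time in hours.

488

EDD (increasing due date): T5 T1 T6 T3 T7 T4 T2 T8.
T5: 0→3
T1: 3→21
T6: 21→43
T3: 43→50
T7: 50→64
T4: 64→85
T2: 85→105
T8: 105→117
Sum = 3+21+43+50+64+85+105+117 = 488.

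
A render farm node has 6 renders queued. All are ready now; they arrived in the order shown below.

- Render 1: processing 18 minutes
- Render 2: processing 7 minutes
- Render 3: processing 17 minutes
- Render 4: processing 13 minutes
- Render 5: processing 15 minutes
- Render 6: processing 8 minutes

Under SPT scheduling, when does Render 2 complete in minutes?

SPT (increasing processing time): Render 2 Render 6 Render 4 Render 5 Render 3 Render 1.
Render 2: 0→7

7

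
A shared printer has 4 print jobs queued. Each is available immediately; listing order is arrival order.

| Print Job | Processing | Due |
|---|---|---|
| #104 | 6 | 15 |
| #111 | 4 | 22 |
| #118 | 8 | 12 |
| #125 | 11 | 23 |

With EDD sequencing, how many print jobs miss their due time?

EDD (increasing due date): #118 #104 #111 #125.
#118: 0→8, due 12, tardiness 0
#104: 8→14, due 15, tardiness 0
#111: 14→18, due 22, tardiness 0
#125: 18→29, due 23, tardiness 6
Late print jobs: 1.

1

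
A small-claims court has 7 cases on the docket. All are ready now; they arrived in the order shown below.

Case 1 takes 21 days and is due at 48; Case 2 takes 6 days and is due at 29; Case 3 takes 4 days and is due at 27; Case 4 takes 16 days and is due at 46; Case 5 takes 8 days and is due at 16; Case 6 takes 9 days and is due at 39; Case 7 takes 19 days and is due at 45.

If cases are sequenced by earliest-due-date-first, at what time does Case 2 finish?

EDD (increasing due date): Case 5 Case 3 Case 2 Case 6 Case 7 Case 4 Case 1.
Case 5: 0→8
Case 3: 8→12
Case 2: 12→18

18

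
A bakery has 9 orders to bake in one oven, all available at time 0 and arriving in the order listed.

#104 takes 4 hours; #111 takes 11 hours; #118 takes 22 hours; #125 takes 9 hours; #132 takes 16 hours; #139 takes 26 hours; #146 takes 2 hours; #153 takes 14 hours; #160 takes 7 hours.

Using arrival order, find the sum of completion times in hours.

FIFO (arrival order): #104 #111 #118 #125 #132 #139 #146 #153 #160.
#104: 0→4
#111: 4→15
#118: 15→37
#125: 37→46
#132: 46→62
#139: 62→88
#146: 88→90
#153: 90→104
#160: 104→111
Sum = 4+15+37+46+62+88+90+104+111 = 557.

557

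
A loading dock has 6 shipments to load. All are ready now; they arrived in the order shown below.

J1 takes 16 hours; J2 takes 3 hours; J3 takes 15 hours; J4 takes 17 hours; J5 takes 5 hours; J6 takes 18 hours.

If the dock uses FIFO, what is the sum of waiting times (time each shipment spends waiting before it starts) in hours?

176

FIFO (arrival order): J1 J2 J3 J4 J5 J6.
J1: waits 0, runs 0→16
J2: waits 16, runs 16→19
J3: waits 19, runs 19→34
J4: waits 34, runs 34→51
J5: waits 51, runs 51→56
J6: waits 56, runs 56→74
Sum = 0+16+19+34+51+56 = 176.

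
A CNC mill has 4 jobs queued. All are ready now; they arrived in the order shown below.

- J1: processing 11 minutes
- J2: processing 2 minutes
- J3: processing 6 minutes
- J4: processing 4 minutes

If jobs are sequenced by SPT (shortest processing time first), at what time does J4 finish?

SPT (increasing processing time): J2 J4 J3 J1.
J2: 0→2
J4: 2→6

6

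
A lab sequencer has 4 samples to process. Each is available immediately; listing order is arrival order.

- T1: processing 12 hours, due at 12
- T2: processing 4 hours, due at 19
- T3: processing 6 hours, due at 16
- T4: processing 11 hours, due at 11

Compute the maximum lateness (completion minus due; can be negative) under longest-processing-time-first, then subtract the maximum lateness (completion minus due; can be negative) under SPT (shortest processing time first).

-7

LPT (decreasing processing time): T1 T4 T3 T2.
T1: 0→12, due 12, lateness 0
T4: 12→23, due 11, lateness 12
T3: 23→29, due 16, lateness 13
T2: 29→33, due 19, lateness 14
Maximum = 14.
SPT (increasing processing time): T2 T3 T4 T1.
T2: 0→4, due 19, lateness -15
T3: 4→10, due 16, lateness -6
T4: 10→21, due 11, lateness 10
T1: 21→33, due 12, lateness 21
Maximum = 21.
Difference = 14 − 21 = -7.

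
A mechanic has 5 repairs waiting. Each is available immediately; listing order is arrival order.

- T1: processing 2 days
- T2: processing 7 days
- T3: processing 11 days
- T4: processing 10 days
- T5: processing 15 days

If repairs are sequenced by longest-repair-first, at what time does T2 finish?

LPT (decreasing processing time): T5 T3 T4 T2 T1.
T5: 0→15
T3: 15→26
T4: 26→36
T2: 36→43

43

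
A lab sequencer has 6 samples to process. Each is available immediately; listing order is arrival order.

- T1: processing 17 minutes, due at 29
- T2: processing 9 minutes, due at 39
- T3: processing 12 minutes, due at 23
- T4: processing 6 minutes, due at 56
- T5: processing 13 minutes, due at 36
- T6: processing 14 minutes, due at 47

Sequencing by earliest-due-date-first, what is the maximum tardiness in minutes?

EDD (increasing due date): T3 T1 T5 T2 T6 T4.
T3: 0→12, due 23, tardiness 0
T1: 12→29, due 29, tardiness 0
T5: 29→42, due 36, tardiness 6
T2: 42→51, due 39, tardiness 12
T6: 51→65, due 47, tardiness 18
T4: 65→71, due 56, tardiness 15
Maximum = 18.

18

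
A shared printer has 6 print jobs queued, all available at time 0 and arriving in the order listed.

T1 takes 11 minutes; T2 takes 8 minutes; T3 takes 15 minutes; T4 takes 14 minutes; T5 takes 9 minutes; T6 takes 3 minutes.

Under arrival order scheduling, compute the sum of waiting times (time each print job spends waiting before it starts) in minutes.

FIFO (arrival order): T1 T2 T3 T4 T5 T6.
T1: waits 0, runs 0→11
T2: waits 11, runs 11→19
T3: waits 19, runs 19→34
T4: waits 34, runs 34→48
T5: waits 48, runs 48→57
T6: waits 57, runs 57→60
Sum = 0+11+19+34+48+57 = 169.

169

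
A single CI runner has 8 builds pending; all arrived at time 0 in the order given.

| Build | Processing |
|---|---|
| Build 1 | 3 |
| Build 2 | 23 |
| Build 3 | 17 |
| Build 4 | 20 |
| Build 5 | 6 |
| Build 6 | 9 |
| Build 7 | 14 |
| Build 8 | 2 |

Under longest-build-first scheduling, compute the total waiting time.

464

LPT (decreasing processing time): Build 2 Build 4 Build 3 Build 7 Build 6 Build 5 Build 1 Build 8.
Build 2: waits 0, runs 0→23
Build 4: waits 23, runs 23→43
Build 3: waits 43, runs 43→60
Build 7: waits 60, runs 60→74
Build 6: waits 74, runs 74→83
Build 5: waits 83, runs 83→89
Build 1: waits 89, runs 89→92
Build 8: waits 92, runs 92→94
Sum = 0+23+43+60+74+83+89+92 = 464.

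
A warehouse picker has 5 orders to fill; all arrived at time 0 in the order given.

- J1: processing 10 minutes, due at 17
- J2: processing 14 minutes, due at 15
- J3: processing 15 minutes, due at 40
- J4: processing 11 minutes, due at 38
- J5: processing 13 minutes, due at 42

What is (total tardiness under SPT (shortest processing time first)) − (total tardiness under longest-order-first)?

SPT (increasing processing time): J1 J4 J5 J2 J3.
J1: 0→10, due 17, tardiness 0
J4: 10→21, due 38, tardiness 0
J5: 21→34, due 42, tardiness 0
J2: 34→48, due 15, tardiness 33
J3: 48→63, due 40, tardiness 23
Sum = 0+0+0+33+23 = 56.
LPT (decreasing processing time): J3 J2 J5 J4 J1.
J3: 0→15, due 40, tardiness 0
J2: 15→29, due 15, tardiness 14
J5: 29→42, due 42, tardiness 0
J4: 42→53, due 38, tardiness 15
J1: 53→63, due 17, tardiness 46
Sum = 0+14+0+15+46 = 75.
Difference = 56 − 75 = -19.

-19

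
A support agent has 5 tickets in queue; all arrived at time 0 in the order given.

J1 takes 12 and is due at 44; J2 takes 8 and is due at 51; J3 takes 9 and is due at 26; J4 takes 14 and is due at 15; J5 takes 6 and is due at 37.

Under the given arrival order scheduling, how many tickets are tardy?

FIFO (arrival order): J1 J2 J3 J4 J5.
J1: 0→12, due 44, tardiness 0
J2: 12→20, due 51, tardiness 0
J3: 20→29, due 26, tardiness 3
J4: 29→43, due 15, tardiness 28
J5: 43→49, due 37, tardiness 12
Late tickets: 3.

3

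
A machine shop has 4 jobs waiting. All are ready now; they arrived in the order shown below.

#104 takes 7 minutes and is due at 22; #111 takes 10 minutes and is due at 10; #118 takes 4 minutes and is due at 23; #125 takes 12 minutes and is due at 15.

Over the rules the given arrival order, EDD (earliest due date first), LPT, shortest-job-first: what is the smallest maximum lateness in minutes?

10

FIFO (arrival order): #104 #111 #118 #125.
#104: 0→7, due 22, lateness -15
#111: 7→17, due 10, lateness 7
#118: 17→21, due 23, lateness -2
#125: 21→33, due 15, lateness 18
Maximum = 18.
EDD (increasing due date): #111 #125 #104 #118.
#111: 0→10, due 10, lateness 0
#125: 10→22, due 15, lateness 7
#104: 22→29, due 22, lateness 7
#118: 29→33, due 23, lateness 10
Maximum = 10.
LPT (decreasing processing time): #125 #111 #104 #118.
#125: 0→12, due 15, lateness -3
#111: 12→22, due 10, lateness 12
#104: 22→29, due 22, lateness 7
#118: 29→33, due 23, lateness 10
Maximum = 12.
SPT (increasing processing time): #118 #104 #111 #125.
#118: 0→4, due 23, lateness -19
#104: 4→11, due 22, lateness -11
#111: 11→21, due 10, lateness 11
#125: 21→33, due 15, lateness 18
Maximum = 18.
FIFO 18, EDD 10, LPT 12, SPT 18 → minimum 10.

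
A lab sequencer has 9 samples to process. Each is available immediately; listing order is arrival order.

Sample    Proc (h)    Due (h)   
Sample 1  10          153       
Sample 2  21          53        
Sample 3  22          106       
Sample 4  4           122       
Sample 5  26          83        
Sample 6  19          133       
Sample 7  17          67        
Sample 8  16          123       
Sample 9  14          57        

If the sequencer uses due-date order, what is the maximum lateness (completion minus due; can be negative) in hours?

6

EDD (increasing due date): Sample 2 Sample 9 Sample 7 Sample 5 Sample 3 Sample 4 Sample 8 Sample 6 Sample 1.
Sample 2: 0→21, due 53, lateness -32
Sample 9: 21→35, due 57, lateness -22
Sample 7: 35→52, due 67, lateness -15
Sample 5: 52→78, due 83, lateness -5
Sample 3: 78→100, due 106, lateness -6
Sample 4: 100→104, due 122, lateness -18
Sample 8: 104→120, due 123, lateness -3
Sample 6: 120→139, due 133, lateness 6
Sample 1: 139→149, due 153, lateness -4
Maximum = 6.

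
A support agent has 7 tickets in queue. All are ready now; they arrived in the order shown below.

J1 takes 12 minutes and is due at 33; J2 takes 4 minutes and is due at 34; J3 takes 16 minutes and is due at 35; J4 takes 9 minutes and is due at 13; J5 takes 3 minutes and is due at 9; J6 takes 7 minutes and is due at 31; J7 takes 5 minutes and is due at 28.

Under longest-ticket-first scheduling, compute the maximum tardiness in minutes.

47

LPT (decreasing processing time): J3 J1 J4 J6 J7 J2 J5.
J3: 0→16, due 35, tardiness 0
J1: 16→28, due 33, tardiness 0
J4: 28→37, due 13, tardiness 24
J6: 37→44, due 31, tardiness 13
J7: 44→49, due 28, tardiness 21
J2: 49→53, due 34, tardiness 19
J5: 53→56, due 9, tardiness 47
Maximum = 47.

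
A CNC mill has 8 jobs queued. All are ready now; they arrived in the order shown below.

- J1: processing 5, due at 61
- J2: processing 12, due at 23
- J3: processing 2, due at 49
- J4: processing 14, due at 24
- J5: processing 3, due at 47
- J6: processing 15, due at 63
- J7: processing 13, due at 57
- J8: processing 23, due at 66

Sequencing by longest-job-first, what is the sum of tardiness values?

LPT (decreasing processing time): J8 J6 J4 J7 J2 J1 J5 J3.
J8: 0→23, due 66, tardiness 0
J6: 23→38, due 63, tardiness 0
J4: 38→52, due 24, tardiness 28
J7: 52→65, due 57, tardiness 8
J2: 65→77, due 23, tardiness 54
J1: 77→82, due 61, tardiness 21
J5: 82→85, due 47, tardiness 38
J3: 85→87, due 49, tardiness 38
Sum = 0+0+28+8+54+21+38+38 = 187.

187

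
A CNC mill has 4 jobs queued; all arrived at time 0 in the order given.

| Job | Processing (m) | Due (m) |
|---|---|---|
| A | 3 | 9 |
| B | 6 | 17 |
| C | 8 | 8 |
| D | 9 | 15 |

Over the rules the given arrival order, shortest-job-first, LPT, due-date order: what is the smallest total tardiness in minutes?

FIFO (arrival order): A B C D.
A: 0→3, due 9, tardiness 0
B: 3→9, due 17, tardiness 0
C: 9→17, due 8, tardiness 9
D: 17→26, due 15, tardiness 11
Sum = 0+0+9+11 = 20.
SPT (increasing processing time): A B C D.
A: 0→3, due 9, tardiness 0
B: 3→9, due 17, tardiness 0
C: 9→17, due 8, tardiness 9
D: 17→26, due 15, tardiness 11
Sum = 0+0+9+11 = 20.
LPT (decreasing processing time): D C B A.
D: 0→9, due 15, tardiness 0
C: 9→17, due 8, tardiness 9
B: 17→23, due 17, tardiness 6
A: 23→26, due 9, tardiness 17
Sum = 0+9+6+17 = 32.
EDD (increasing due date): C A D B.
C: 0→8, due 8, tardiness 0
A: 8→11, due 9, tardiness 2
D: 11→20, due 15, tardiness 5
B: 20→26, due 17, tardiness 9
Sum = 0+2+5+9 = 16.
FIFO 20, SPT 20, LPT 32, EDD 16 → minimum 16.

16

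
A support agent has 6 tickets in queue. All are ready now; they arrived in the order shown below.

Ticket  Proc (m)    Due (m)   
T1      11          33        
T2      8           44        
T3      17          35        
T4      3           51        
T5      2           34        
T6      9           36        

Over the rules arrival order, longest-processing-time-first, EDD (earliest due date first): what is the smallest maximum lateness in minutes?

3

FIFO (arrival order): T1 T2 T3 T4 T5 T6.
T1: 0→11, due 33, lateness -22
T2: 11→19, due 44, lateness -25
T3: 19→36, due 35, lateness 1
T4: 36→39, due 51, lateness -12
T5: 39→41, due 34, lateness 7
T6: 41→50, due 36, lateness 14
Maximum = 14.
LPT (decreasing processing time): T3 T1 T6 T2 T4 T5.
T3: 0→17, due 35, lateness -18
T1: 17→28, due 33, lateness -5
T6: 28→37, due 36, lateness 1
T2: 37→45, due 44, lateness 1
T4: 45→48, due 51, lateness -3
T5: 48→50, due 34, lateness 16
Maximum = 16.
EDD (increasing due date): T1 T5 T3 T6 T2 T4.
T1: 0→11, due 33, lateness -22
T5: 11→13, due 34, lateness -21
T3: 13→30, due 35, lateness -5
T6: 30→39, due 36, lateness 3
T2: 39→47, due 44, lateness 3
T4: 47→50, due 51, lateness -1
Maximum = 3.
FIFO 14, LPT 16, EDD 3 → minimum 3.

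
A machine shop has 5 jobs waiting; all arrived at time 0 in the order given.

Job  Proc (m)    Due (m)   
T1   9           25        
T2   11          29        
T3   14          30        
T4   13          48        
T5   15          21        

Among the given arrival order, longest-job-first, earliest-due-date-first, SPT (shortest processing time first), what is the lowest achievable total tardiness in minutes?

39

FIFO (arrival order): T1 T2 T3 T4 T5.
T1: 0→9, due 25, tardiness 0
T2: 9→20, due 29, tardiness 0
T3: 20→34, due 30, tardiness 4
T4: 34→47, due 48, tardiness 0
T5: 47→62, due 21, tardiness 41
Sum = 0+0+4+0+41 = 45.
LPT (decreasing processing time): T5 T3 T4 T2 T1.
T5: 0→15, due 21, tardiness 0
T3: 15→29, due 30, tardiness 0
T4: 29→42, due 48, tardiness 0
T2: 42→53, due 29, tardiness 24
T1: 53→62, due 25, tardiness 37
Sum = 0+0+0+24+37 = 61.
EDD (increasing due date): T5 T1 T2 T3 T4.
T5: 0→15, due 21, tardiness 0
T1: 15→24, due 25, tardiness 0
T2: 24→35, due 29, tardiness 6
T3: 35→49, due 30, tardiness 19
T4: 49→62, due 48, tardiness 14
Sum = 0+0+6+19+14 = 39.
SPT (increasing processing time): T1 T2 T4 T3 T5.
T1: 0→9, due 25, tardiness 0
T2: 9→20, due 29, tardiness 0
T4: 20→33, due 48, tardiness 0
T3: 33→47, due 30, tardiness 17
T5: 47→62, due 21, tardiness 41
Sum = 0+0+0+17+41 = 58.
FIFO 45, LPT 61, EDD 39, SPT 58 → minimum 39.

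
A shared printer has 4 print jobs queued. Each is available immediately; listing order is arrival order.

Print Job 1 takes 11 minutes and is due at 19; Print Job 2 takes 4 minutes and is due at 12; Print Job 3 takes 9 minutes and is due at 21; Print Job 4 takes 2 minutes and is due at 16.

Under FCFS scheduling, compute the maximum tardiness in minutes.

FIFO (arrival order): Print Job 1 Print Job 2 Print Job 3 Print Job 4.
Print Job 1: 0→11, due 19, tardiness 0
Print Job 2: 11→15, due 12, tardiness 3
Print Job 3: 15→24, due 21, tardiness 3
Print Job 4: 24→26, due 16, tardiness 10
Maximum = 10.

10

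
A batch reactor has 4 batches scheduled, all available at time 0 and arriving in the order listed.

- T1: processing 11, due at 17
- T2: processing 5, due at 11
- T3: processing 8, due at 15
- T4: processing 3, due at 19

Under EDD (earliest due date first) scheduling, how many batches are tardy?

2

EDD (increasing due date): T2 T3 T1 T4.
T2: 0→5, due 11, tardiness 0
T3: 5→13, due 15, tardiness 0
T1: 13→24, due 17, tardiness 7
T4: 24→27, due 19, tardiness 8
Late batches: 2.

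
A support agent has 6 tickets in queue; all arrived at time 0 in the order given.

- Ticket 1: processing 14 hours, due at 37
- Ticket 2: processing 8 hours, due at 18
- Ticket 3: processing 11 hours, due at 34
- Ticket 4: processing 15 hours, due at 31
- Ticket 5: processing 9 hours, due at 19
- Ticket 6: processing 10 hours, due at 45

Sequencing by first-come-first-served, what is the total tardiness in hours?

FIFO (arrival order): Ticket 1 Ticket 2 Ticket 3 Ticket 4 Ticket 5 Ticket 6.
Ticket 1: 0→14, due 37, tardiness 0
Ticket 2: 14→22, due 18, tardiness 4
Ticket 3: 22→33, due 34, tardiness 0
Ticket 4: 33→48, due 31, tardiness 17
Ticket 5: 48→57, due 19, tardiness 38
Ticket 6: 57→67, due 45, tardiness 22
Sum = 0+4+0+17+38+22 = 81.

81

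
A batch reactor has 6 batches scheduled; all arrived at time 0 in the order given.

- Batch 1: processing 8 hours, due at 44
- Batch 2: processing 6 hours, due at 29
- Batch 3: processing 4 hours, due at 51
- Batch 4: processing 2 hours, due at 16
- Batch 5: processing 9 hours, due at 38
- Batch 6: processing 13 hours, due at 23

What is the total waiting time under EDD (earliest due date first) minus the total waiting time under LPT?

-35

EDD (increasing due date): Batch 4 Batch 6 Batch 2 Batch 5 Batch 1 Batch 3.
Batch 4: waits 0, runs 0→2
Batch 6: waits 2, runs 2→15
Batch 2: waits 15, runs 15→21
Batch 5: waits 21, runs 21→30
Batch 1: waits 30, runs 30→38
Batch 3: waits 38, runs 38→42
Sum = 0+2+15+21+30+38 = 106.
LPT (decreasing processing time): Batch 6 Batch 5 Batch 1 Batch 2 Batch 3 Batch 4.
Batch 6: waits 0, runs 0→13
Batch 5: waits 13, runs 13→22
Batch 1: waits 22, runs 22→30
Batch 2: waits 30, runs 30→36
Batch 3: waits 36, runs 36→40
Batch 4: waits 40, runs 40→42
Sum = 0+13+22+30+36+40 = 141.
Difference = 106 − 141 = -35.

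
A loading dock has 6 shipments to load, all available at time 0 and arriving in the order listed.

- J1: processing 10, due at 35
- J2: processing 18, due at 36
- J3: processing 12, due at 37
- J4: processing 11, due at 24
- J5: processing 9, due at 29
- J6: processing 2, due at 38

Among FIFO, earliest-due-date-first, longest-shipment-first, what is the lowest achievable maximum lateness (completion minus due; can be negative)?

24

FIFO (arrival order): J1 J2 J3 J4 J5 J6.
J1: 0→10, due 35, lateness -25
J2: 10→28, due 36, lateness -8
J3: 28→40, due 37, lateness 3
J4: 40→51, due 24, lateness 27
J5: 51→60, due 29, lateness 31
J6: 60→62, due 38, lateness 24
Maximum = 31.
EDD (increasing due date): J4 J5 J1 J2 J3 J6.
J4: 0→11, due 24, lateness -13
J5: 11→20, due 29, lateness -9
J1: 20→30, due 35, lateness -5
J2: 30→48, due 36, lateness 12
J3: 48→60, due 37, lateness 23
J6: 60→62, due 38, lateness 24
Maximum = 24.
LPT (decreasing processing time): J2 J3 J4 J1 J5 J6.
J2: 0→18, due 36, lateness -18
J3: 18→30, due 37, lateness -7
J4: 30→41, due 24, lateness 17
J1: 41→51, due 35, lateness 16
J5: 51→60, due 29, lateness 31
J6: 60→62, due 38, lateness 24
Maximum = 31.
FIFO 31, EDD 24, LPT 31 → minimum 24.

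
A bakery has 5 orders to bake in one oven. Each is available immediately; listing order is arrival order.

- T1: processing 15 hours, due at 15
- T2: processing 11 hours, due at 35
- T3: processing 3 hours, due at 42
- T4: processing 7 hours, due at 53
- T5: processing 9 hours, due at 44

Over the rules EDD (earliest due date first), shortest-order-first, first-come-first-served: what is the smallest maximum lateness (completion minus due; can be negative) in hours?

EDD (increasing due date): T1 T2 T3 T5 T4.
T1: 0→15, due 15, lateness 0
T2: 15→26, due 35, lateness -9
T3: 26→29, due 42, lateness -13
T5: 29→38, due 44, lateness -6
T4: 38→45, due 53, lateness -8
Maximum = 0.
SPT (increasing processing time): T3 T4 T5 T2 T1.
T3: 0→3, due 42, lateness -39
T4: 3→10, due 53, lateness -43
T5: 10→19, due 44, lateness -25
T2: 19→30, due 35, lateness -5
T1: 30→45, due 15, lateness 30
Maximum = 30.
FIFO (arrival order): T1 T2 T3 T4 T5.
T1: 0→15, due 15, lateness 0
T2: 15→26, due 35, lateness -9
T3: 26→29, due 42, lateness -13
T4: 29→36, due 53, lateness -17
T5: 36→45, due 44, lateness 1
Maximum = 1.
EDD 0, SPT 30, FIFO 1 → minimum 0.

0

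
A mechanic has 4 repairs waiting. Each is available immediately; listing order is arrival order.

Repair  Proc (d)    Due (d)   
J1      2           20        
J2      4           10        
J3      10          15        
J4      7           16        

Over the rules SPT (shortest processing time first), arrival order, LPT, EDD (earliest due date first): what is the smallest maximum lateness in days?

5

SPT (increasing processing time): J1 J2 J4 J3.
J1: 0→2, due 20, lateness -18
J2: 2→6, due 10, lateness -4
J4: 6→13, due 16, lateness -3
J3: 13→23, due 15, lateness 8
Maximum = 8.
FIFO (arrival order): J1 J2 J3 J4.
J1: 0→2, due 20, lateness -18
J2: 2→6, due 10, lateness -4
J3: 6→16, due 15, lateness 1
J4: 16→23, due 16, lateness 7
Maximum = 7.
LPT (decreasing processing time): J3 J4 J2 J1.
J3: 0→10, due 15, lateness -5
J4: 10→17, due 16, lateness 1
J2: 17→21, due 10, lateness 11
J1: 21→23, due 20, lateness 3
Maximum = 11.
EDD (increasing due date): J2 J3 J4 J1.
J2: 0→4, due 10, lateness -6
J3: 4→14, due 15, lateness -1
J4: 14→21, due 16, lateness 5
J1: 21→23, due 20, lateness 3
Maximum = 5.
SPT 8, FIFO 7, LPT 11, EDD 5 → minimum 5.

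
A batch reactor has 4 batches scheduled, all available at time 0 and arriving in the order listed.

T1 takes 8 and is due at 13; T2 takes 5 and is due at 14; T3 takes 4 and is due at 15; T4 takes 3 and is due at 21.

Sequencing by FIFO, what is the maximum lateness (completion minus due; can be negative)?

FIFO (arrival order): T1 T2 T3 T4.
T1: 0→8, due 13, lateness -5
T2: 8→13, due 14, lateness -1
T3: 13→17, due 15, lateness 2
T4: 17→20, due 21, lateness -1
Maximum = 2.

2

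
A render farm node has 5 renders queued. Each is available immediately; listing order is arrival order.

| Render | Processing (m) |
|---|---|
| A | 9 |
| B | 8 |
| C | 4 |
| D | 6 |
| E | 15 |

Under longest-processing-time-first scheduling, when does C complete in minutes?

LPT (decreasing processing time): E A B D C.
E: 0→15
A: 15→24
B: 24→32
D: 32→38
C: 38→42

42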